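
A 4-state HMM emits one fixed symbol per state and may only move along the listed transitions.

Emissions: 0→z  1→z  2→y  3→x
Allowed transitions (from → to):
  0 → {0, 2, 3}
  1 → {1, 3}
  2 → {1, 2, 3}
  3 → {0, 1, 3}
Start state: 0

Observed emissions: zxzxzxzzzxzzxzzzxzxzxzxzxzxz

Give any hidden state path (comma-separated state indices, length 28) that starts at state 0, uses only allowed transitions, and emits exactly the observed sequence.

  [0] z  {0,1}  => 0  start
  [1] x  {3}  => 3  0->3 ok
  [2] z  {0,1}  => 0  3->0 ok
  [3] x  {3}  => 3  0->3 ok
  [4] z  {0,1}  => 0  3->0 ok
  [5] x  {3}  => 3  0->3 ok
  [6] z  {0,1}  => 1  3->1 ok
  [7] z  {0,1}  => 1  1->1 ok
  [8] z  {0,1}  => 1  1->1 ok
  [9] x  {3}  => 3  1->3 ok
  [10] z  {0,1}  => 0  3->0 ok
  [11] z  {0,1}  => 0  0->0 ok
  [12] x  {3}  => 3  0->3 ok
  [13] z  {0,1}  => 1  3->1 ok
  [14] z  {0,1}  => 1  1->1 ok
  [15] z  {0,1}  => 1  1->1 ok
  [16] x  {3}  => 3  1->3 ok
  [17] z  {0,1}  => 1  3->1 ok
  [18] x  {3}  => 3  1->3 ok
  [19] z  {0,1}  => 0  3->0 ok
  [20] x  {3}  => 3  0->3 ok
  [21] z  {0,1}  => 1  3->1 ok
  [22] x  {3}  => 3  1->3 ok
  [23] z  {0,1}  => 1  3->1 ok
  [24] x  {3}  => 3  1->3 ok
  [25] z  {0,1}  => 1  3->1 ok
  [26] x  {3}  => 3  1->3 ok
  [27] z  {0,1}  => 1  3->1 ok

0,3,0,3,0,3,1,1,1,3,0,0,3,1,1,1,3,1,3,0,3,1,3,1,3,1,3,1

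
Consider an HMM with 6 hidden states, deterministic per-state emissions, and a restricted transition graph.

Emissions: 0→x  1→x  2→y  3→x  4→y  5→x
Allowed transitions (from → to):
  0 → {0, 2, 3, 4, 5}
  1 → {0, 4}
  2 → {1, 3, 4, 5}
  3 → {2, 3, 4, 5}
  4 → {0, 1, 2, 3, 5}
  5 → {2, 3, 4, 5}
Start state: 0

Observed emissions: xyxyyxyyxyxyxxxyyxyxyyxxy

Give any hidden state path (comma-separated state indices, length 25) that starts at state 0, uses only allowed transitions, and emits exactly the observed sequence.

0,4,5,4,2,3,4,2,1,4,5,4,0,0,3,2,4,3,2,3,2,4,1,0,2

  pos 0: x in {0,1,3,5}, choose 0; start
  pos 1: y in {2,4}, choose 4; 0->4 ok
  pos 2: x in {0,1,3,5}, choose 5; 4->5 ok
  pos 3: y in {2,4}, choose 4; 5->4 ok
  pos 4: y in {2,4}, choose 2; 4->2 ok
  pos 5: x in {0,1,3,5}, choose 3; 2->3 ok
  pos 6: y in {2,4}, choose 4; 3->4 ok
  pos 7: y in {2,4}, choose 2; 4->2 ok
  pos 8: x in {0,1,3,5}, choose 1; 2->1 ok
  pos 9: y in {2,4}, choose 4; 1->4 ok
  pos 10: x in {0,1,3,5}, choose 5; 4->5 ok
  pos 11: y in {2,4}, choose 4; 5->4 ok
  pos 12: x in {0,1,3,5}, choose 0; 4->0 ok
  pos 13: x in {0,1,3,5}, choose 0; 0->0 ok
  pos 14: x in {0,1,3,5}, choose 3; 0->3 ok
  pos 15: y in {2,4}, choose 2; 3->2 ok
  pos 16: y in {2,4}, choose 4; 2->4 ok
  pos 17: x in {0,1,3,5}, choose 3; 4->3 ok
  pos 18: y in {2,4}, choose 2; 3->2 ok
  pos 19: x in {0,1,3,5}, choose 3; 2->3 ok
  pos 20: y in {2,4}, choose 2; 3->2 ok
  pos 21: y in {2,4}, choose 4; 2->4 ok
  pos 22: x in {0,1,3,5}, choose 1; 4->1 ok
  pos 23: x in {0,1,3,5}, choose 0; 1->0 ok
  pos 24: y in {2,4}, choose 2; 0->2 ok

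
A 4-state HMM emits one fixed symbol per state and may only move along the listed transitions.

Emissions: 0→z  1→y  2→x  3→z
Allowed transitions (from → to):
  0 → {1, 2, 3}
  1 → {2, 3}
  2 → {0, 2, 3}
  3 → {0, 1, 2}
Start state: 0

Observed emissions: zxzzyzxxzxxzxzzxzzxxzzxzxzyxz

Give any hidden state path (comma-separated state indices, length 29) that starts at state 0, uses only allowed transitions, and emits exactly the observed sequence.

0,2,0,3,1,3,2,2,3,2,2,3,2,0,3,2,3,0,2,2,3,0,2,3,2,0,1,2,0

  0: obs=z cand={0,3} pick 0 [start]
  1: obs=x cand={2} pick 2 [0->2 ok]
  2: obs=z cand={0,3} pick 0 [2->0 ok]
  3: obs=z cand={0,3} pick 3 [0->3 ok]
  4: obs=y cand={1} pick 1 [3->1 ok]
  5: obs=z cand={0,3} pick 3 [1->3 ok]
  6: obs=x cand={2} pick 2 [3->2 ok]
  7: obs=x cand={2} pick 2 [2->2 ok]
  8: obs=z cand={0,3} pick 3 [2->3 ok]
  9: obs=x cand={2} pick 2 [3->2 ok]
  10: obs=x cand={2} pick 2 [2->2 ok]
  11: obs=z cand={0,3} pick 3 [2->3 ok]
  12: obs=x cand={2} pick 2 [3->2 ok]
  13: obs=z cand={0,3} pick 0 [2->0 ok]
  14: obs=z cand={0,3} pick 3 [0->3 ok]
  15: obs=x cand={2} pick 2 [3->2 ok]
  16: obs=z cand={0,3} pick 3 [2->3 ok]
  17: obs=z cand={0,3} pick 0 [3->0 ok]
  18: obs=x cand={2} pick 2 [0->2 ok]
  19: obs=x cand={2} pick 2 [2->2 ok]
  20: obs=z cand={0,3} pick 3 [2->3 ok]
  21: obs=z cand={0,3} pick 0 [3->0 ok]
  22: obs=x cand={2} pick 2 [0->2 ok]
  23: obs=z cand={0,3} pick 3 [2->3 ok]
  24: obs=x cand={2} pick 2 [3->2 ok]
  25: obs=z cand={0,3} pick 0 [2->0 ok]
  26: obs=y cand={1} pick 1 [0->1 ok]
  27: obs=x cand={2} pick 2 [1->2 ok]
  28: obs=z cand={0,3} pick 0 [2->0 ok]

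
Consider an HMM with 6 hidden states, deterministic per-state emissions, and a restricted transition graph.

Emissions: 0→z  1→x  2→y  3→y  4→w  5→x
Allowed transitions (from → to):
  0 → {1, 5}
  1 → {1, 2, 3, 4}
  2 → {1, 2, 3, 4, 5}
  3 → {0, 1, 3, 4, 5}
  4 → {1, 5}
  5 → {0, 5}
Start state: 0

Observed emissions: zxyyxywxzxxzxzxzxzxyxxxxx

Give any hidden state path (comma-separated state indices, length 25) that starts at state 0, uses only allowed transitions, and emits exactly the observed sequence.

  0: obs=z cand={0} pick 0 [start]
  1: obs=x cand={1,5} pick 1 [0->1 ok]
  2: obs=y cand={2,3} pick 3 [1->3 ok]
  3: obs=y cand={2,3} pick 3 [3->3 ok]
  4: obs=x cand={1,5} pick 1 [3->1 ok]
  5: obs=y cand={2,3} pick 2 [1->2 ok]
  6: obs=w cand={4} pick 4 [2->4 ok]
  7: obs=x cand={1,5} pick 5 [4->5 ok]
  8: obs=z cand={0} pick 0 [5->0 ok]
  9: obs=x cand={1,5} pick 5 [0->5 ok]
  10: obs=x cand={1,5} pick 5 [5->5 ok]
  11: obs=z cand={0} pick 0 [5->0 ok]
  12: obs=x cand={1,5} pick 5 [0->5 ok]
  13: obs=z cand={0} pick 0 [5->0 ok]
  14: obs=x cand={1,5} pick 5 [0->5 ok]
  15: obs=z cand={0} pick 0 [5->0 ok]
  16: obs=x cand={1,5} pick 5 [0->5 ok]
  17: obs=z cand={0} pick 0 [5->0 ok]
  18: obs=x cand={1,5} pick 1 [0->1 ok]
  19: obs=y cand={2,3} pick 2 [1->2 ok]
  20: obs=x cand={1,5} pick 5 [2->5 ok]
  21: obs=x cand={1,5} pick 5 [5->5 ok]
  22: obs=x cand={1,5} pick 5 [5->5 ok]
  23: obs=x cand={1,5} pick 5 [5->5 ok]
  24: obs=x cand={1,5} pick 5 [5->5 ok]

0,1,3,3,1,2,4,5,0,5,5,0,5,0,5,0,5,0,1,2,5,5,5,5,5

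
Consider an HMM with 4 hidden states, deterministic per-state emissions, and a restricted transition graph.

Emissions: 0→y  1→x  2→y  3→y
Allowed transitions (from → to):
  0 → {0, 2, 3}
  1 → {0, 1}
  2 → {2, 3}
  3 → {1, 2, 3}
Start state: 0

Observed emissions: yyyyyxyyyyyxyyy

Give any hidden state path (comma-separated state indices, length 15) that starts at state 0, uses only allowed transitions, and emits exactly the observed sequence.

0,0,2,2,3,1,0,0,3,3,3,1,0,3,2

  t0 'y' -> {0,2,3}, take 0 (start)
  t1 'y' -> {0,2,3}, take 0 (0->0 ok)
  t2 'y' -> {0,2,3}, take 2 (0->2 ok)
  t3 'y' -> {0,2,3}, take 2 (2->2 ok)
  t4 'y' -> {0,2,3}, take 3 (2->3 ok)
  t5 'x' -> {1}, take 1 (3->1 ok)
  t6 'y' -> {0,2,3}, take 0 (1->0 ok)
  t7 'y' -> {0,2,3}, take 0 (0->0 ok)
  t8 'y' -> {0,2,3}, take 3 (0->3 ok)
  t9 'y' -> {0,2,3}, take 3 (3->3 ok)
  t10 'y' -> {0,2,3}, take 3 (3->3 ok)
  t11 'x' -> {1}, take 1 (3->1 ok)
  t12 'y' -> {0,2,3}, take 0 (1->0 ok)
  t13 'y' -> {0,2,3}, take 3 (0->3 ok)
  t14 'y' -> {0,2,3}, take 2 (3->2 ok)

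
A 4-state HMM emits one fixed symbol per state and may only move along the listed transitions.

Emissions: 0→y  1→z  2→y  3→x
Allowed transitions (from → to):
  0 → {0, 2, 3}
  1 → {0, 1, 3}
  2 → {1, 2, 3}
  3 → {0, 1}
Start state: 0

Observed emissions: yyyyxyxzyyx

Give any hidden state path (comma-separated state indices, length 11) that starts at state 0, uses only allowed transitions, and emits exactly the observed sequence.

  0: obs=y cand={0,2} pick 0 [start]
  1: obs=y cand={0,2} pick 0 [0->0 ok]
  2: obs=y cand={0,2} pick 2 [0->2 ok]
  3: obs=y cand={0,2} pick 2 [2->2 ok]
  4: obs=x cand={3} pick 3 [2->3 ok]
  5: obs=y cand={0,2} pick 0 [3->0 ok]
  6: obs=x cand={3} pick 3 [0->3 ok]
  7: obs=z cand={1} pick 1 [3->1 ok]
  8: obs=y cand={0,2} pick 0 [1->0 ok]
  9: obs=y cand={0,2} pick 2 [0->2 ok]
  10: obs=x cand={3} pick 3 [2->3 ok]

0,0,2,2,3,0,3,1,0,2,3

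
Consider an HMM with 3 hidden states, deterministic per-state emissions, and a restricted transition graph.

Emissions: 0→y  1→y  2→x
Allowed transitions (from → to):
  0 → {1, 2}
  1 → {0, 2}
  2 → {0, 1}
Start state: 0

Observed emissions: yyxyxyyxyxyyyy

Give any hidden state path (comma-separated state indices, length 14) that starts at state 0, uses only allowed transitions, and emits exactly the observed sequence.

0,1,2,1,2,1,0,2,1,2,1,0,1,0

  [0] y  {0,1}  => 0  start
  [1] y  {0,1}  => 1  0->1 ok
  [2] x  {2}  => 2  1->2 ok
  [3] y  {0,1}  => 1  2->1 ok
  [4] x  {2}  => 2  1->2 ok
  [5] y  {0,1}  => 1  2->1 ok
  [6] y  {0,1}  => 0  1->0 ok
  [7] x  {2}  => 2  0->2 ok
  [8] y  {0,1}  => 1  2->1 ok
  [9] x  {2}  => 2  1->2 ok
  [10] y  {0,1}  => 1  2->1 ok
  [11] y  {0,1}  => 0  1->0 ok
  [12] y  {0,1}  => 1  0->1 ok
  [13] y  {0,1}  => 0  1->0 ok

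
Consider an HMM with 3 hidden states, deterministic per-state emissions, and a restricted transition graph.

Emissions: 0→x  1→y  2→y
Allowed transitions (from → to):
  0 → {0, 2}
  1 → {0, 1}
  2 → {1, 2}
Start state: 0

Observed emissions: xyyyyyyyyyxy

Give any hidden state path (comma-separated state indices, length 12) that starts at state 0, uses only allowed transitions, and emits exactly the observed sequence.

  t0 'x' -> {0}, take 0 (start)
  t1 'y' -> {1,2}, take 2 (0->2 ok)
  t2 'y' -> {1,2}, take 2 (2->2 ok)
  t3 'y' -> {1,2}, take 2 (2->2 ok)
  t4 'y' -> {1,2}, take 2 (2->2 ok)
  t5 'y' -> {1,2}, take 2 (2->2 ok)
  t6 'y' -> {1,2}, take 1 (2->1 ok)
  t7 'y' -> {1,2}, take 1 (1->1 ok)
  t8 'y' -> {1,2}, take 1 (1->1 ok)
  t9 'y' -> {1,2}, take 1 (1->1 ok)
  t10 'x' -> {0}, take 0 (1->0 ok)
  t11 'y' -> {1,2}, take 2 (0->2 ok)

0,2,2,2,2,2,1,1,1,1,0,2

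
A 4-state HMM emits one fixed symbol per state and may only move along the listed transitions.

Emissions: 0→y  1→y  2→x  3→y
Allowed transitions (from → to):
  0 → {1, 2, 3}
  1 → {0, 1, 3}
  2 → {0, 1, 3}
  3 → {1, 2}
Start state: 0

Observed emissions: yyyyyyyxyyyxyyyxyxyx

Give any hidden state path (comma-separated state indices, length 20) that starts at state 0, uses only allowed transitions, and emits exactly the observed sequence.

0,1,0,1,3,1,0,2,0,1,3,2,3,1,3,2,0,2,0,2

  0: obs=y cand={0,1,3} pick 0 [start]
  1: obs=y cand={0,1,3} pick 1 [0->1 ok]
  2: obs=y cand={0,1,3} pick 0 [1->0 ok]
  3: obs=y cand={0,1,3} pick 1 [0->1 ok]
  4: obs=y cand={0,1,3} pick 3 [1->3 ok]
  5: obs=y cand={0,1,3} pick 1 [3->1 ok]
  6: obs=y cand={0,1,3} pick 0 [1->0 ok]
  7: obs=x cand={2} pick 2 [0->2 ok]
  8: obs=y cand={0,1,3} pick 0 [2->0 ok]
  9: obs=y cand={0,1,3} pick 1 [0->1 ok]
  10: obs=y cand={0,1,3} pick 3 [1->3 ok]
  11: obs=x cand={2} pick 2 [3->2 ok]
  12: obs=y cand={0,1,3} pick 3 [2->3 ok]
  13: obs=y cand={0,1,3} pick 1 [3->1 ok]
  14: obs=y cand={0,1,3} pick 3 [1->3 ok]
  15: obs=x cand={2} pick 2 [3->2 ok]
  16: obs=y cand={0,1,3} pick 0 [2->0 ok]
  17: obs=x cand={2} pick 2 [0->2 ok]
  18: obs=y cand={0,1,3} pick 0 [2->0 ok]
  19: obs=x cand={2} pick 2 [0->2 ok]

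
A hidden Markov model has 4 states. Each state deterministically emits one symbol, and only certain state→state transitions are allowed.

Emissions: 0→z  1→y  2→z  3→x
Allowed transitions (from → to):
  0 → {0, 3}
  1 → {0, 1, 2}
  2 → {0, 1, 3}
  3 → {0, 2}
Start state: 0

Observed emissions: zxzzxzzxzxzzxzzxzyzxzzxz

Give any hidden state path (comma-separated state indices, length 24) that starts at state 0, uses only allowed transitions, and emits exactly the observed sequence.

0,3,2,0,3,2,0,3,2,3,2,0,3,0,0,3,2,1,0,3,0,0,3,0

  pos 0: z in {0,2}, choose 0; start
  pos 1: x in {3}, choose 3; 0->3 ok
  pos 2: z in {0,2}, choose 2; 3->2 ok
  pos 3: z in {0,2}, choose 0; 2->0 ok
  pos 4: x in {3}, choose 3; 0->3 ok
  pos 5: z in {0,2}, choose 2; 3->2 ok
  pos 6: z in {0,2}, choose 0; 2->0 ok
  pos 7: x in {3}, choose 3; 0->3 ok
  pos 8: z in {0,2}, choose 2; 3->2 ok
  pos 9: x in {3}, choose 3; 2->3 ok
  pos 10: z in {0,2}, choose 2; 3->2 ok
  pos 11: z in {0,2}, choose 0; 2->0 ok
  pos 12: x in {3}, choose 3; 0->3 ok
  pos 13: z in {0,2}, choose 0; 3->0 ok
  pos 14: z in {0,2}, choose 0; 0->0 ok
  pos 15: x in {3}, choose 3; 0->3 ok
  pos 16: z in {0,2}, choose 2; 3->2 ok
  pos 17: y in {1}, choose 1; 2->1 ok
  pos 18: z in {0,2}, choose 0; 1->0 ok
  pos 19: x in {3}, choose 3; 0->3 ok
  pos 20: z in {0,2}, choose 0; 3->0 ok
  pos 21: z in {0,2}, choose 0; 0->0 ok
  pos 22: x in {3}, choose 3; 0->3 ok
  pos 23: z in {0,2}, choose 0; 3->0 ok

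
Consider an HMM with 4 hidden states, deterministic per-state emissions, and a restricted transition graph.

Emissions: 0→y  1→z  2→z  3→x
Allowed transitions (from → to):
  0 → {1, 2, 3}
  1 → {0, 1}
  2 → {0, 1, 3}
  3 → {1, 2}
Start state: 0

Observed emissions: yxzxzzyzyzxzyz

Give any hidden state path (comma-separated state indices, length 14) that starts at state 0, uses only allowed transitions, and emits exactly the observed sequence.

  pos 0: y in {0}, choose 0; start
  pos 1: x in {3}, choose 3; 0->3 ok
  pos 2: z in {1,2}, choose 2; 3->2 ok
  pos 3: x in {3}, choose 3; 2->3 ok
  pos 4: z in {1,2}, choose 1; 3->1 ok
  pos 5: z in {1,2}, choose 1; 1->1 ok
  pos 6: y in {0}, choose 0; 1->0 ok
  pos 7: z in {1,2}, choose 1; 0->1 ok
  pos 8: y in {0}, choose 0; 1->0 ok
  pos 9: z in {1,2}, choose 2; 0->2 ok
  pos 10: x in {3}, choose 3; 2->3 ok
  pos 11: z in {1,2}, choose 1; 3->1 ok
  pos 12: y in {0}, choose 0; 1->0 ok
  pos 13: z in {1,2}, choose 1; 0->1 ok

0,3,2,3,1,1,0,1,0,2,3,1,0,1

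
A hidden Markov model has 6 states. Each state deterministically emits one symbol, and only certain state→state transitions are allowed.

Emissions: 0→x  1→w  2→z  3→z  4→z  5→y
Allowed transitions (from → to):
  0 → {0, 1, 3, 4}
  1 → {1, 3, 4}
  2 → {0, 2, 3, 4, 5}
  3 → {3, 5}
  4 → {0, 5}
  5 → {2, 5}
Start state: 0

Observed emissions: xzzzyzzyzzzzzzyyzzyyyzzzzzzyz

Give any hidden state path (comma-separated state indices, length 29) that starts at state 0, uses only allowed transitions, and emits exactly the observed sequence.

0,3,3,3,5,2,3,5,2,2,2,3,3,3,5,5,2,2,5,5,5,2,2,2,3,3,3,5,2

  t0 'x' -> {0}, take 0 (start)
  t1 'z' -> {2,3,4}, take 3 (0->3 ok)
  t2 'z' -> {2,3,4}, take 3 (3->3 ok)
  t3 'z' -> {2,3,4}, take 3 (3->3 ok)
  t4 'y' -> {5}, take 5 (3->5 ok)
  t5 'z' -> {2,3,4}, take 2 (5->2 ok)
  t6 'z' -> {2,3,4}, take 3 (2->3 ok)
  t7 'y' -> {5}, take 5 (3->5 ok)
  t8 'z' -> {2,3,4}, take 2 (5->2 ok)
  t9 'z' -> {2,3,4}, take 2 (2->2 ok)
  t10 'z' -> {2,3,4}, take 2 (2->2 ok)
  t11 'z' -> {2,3,4}, take 3 (2->3 ok)
  t12 'z' -> {2,3,4}, take 3 (3->3 ok)
  t13 'z' -> {2,3,4}, take 3 (3->3 ok)
  t14 'y' -> {5}, take 5 (3->5 ok)
  t15 'y' -> {5}, take 5 (5->5 ok)
  t16 'z' -> {2,3,4}, take 2 (5->2 ok)
  t17 'z' -> {2,3,4}, take 2 (2->2 ok)
  t18 'y' -> {5}, take 5 (2->5 ok)
  t19 'y' -> {5}, take 5 (5->5 ok)
  t20 'y' -> {5}, take 5 (5->5 ok)
  t21 'z' -> {2,3,4}, take 2 (5->2 ok)
  t22 'z' -> {2,3,4}, take 2 (2->2 ok)
  t23 'z' -> {2,3,4}, take 2 (2->2 ok)
  t24 'z' -> {2,3,4}, take 3 (2->3 ok)
  t25 'z' -> {2,3,4}, take 3 (3->3 ok)
  t26 'z' -> {2,3,4}, take 3 (3->3 ok)
  t27 'y' -> {5}, take 5 (3->5 ok)
  t28 'z' -> {2,3,4}, take 2 (5->2 ok)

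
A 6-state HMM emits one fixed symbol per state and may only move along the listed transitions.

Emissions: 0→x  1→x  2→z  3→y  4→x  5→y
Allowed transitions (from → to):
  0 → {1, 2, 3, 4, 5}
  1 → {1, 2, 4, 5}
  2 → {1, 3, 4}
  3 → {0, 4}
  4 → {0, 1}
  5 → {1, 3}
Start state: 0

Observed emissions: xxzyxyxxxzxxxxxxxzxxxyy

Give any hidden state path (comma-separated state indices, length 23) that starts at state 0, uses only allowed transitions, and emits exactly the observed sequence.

0,1,2,3,0,3,4,1,1,2,1,1,4,1,1,4,1,2,4,1,1,5,3

  pos 0: x in {0,1,4}, choose 0; start
  pos 1: x in {0,1,4}, choose 1; 0->1 ok
  pos 2: z in {2}, choose 2; 1->2 ok
  pos 3: y in {3,5}, choose 3; 2->3 ok
  pos 4: x in {0,1,4}, choose 0; 3->0 ok
  pos 5: y in {3,5}, choose 3; 0->3 ok
  pos 6: x in {0,1,4}, choose 4; 3->4 ok
  pos 7: x in {0,1,4}, choose 1; 4->1 ok
  pos 8: x in {0,1,4}, choose 1; 1->1 ok
  pos 9: z in {2}, choose 2; 1->2 ok
  pos 10: x in {0,1,4}, choose 1; 2->1 ok
  pos 11: x in {0,1,4}, choose 1; 1->1 ok
  pos 12: x in {0,1,4}, choose 4; 1->4 ok
  pos 13: x in {0,1,4}, choose 1; 4->1 ok
  pos 14: x in {0,1,4}, choose 1; 1->1 ok
  pos 15: x in {0,1,4}, choose 4; 1->4 ok
  pos 16: x in {0,1,4}, choose 1; 4->1 ok
  pos 17: z in {2}, choose 2; 1->2 ok
  pos 18: x in {0,1,4}, choose 4; 2->4 ok
  pos 19: x in {0,1,4}, choose 1; 4->1 ok
  pos 20: x in {0,1,4}, choose 1; 1->1 ok
  pos 21: y in {3,5}, choose 5; 1->5 ok
  pos 22: y in {3,5}, choose 3; 5->3 ok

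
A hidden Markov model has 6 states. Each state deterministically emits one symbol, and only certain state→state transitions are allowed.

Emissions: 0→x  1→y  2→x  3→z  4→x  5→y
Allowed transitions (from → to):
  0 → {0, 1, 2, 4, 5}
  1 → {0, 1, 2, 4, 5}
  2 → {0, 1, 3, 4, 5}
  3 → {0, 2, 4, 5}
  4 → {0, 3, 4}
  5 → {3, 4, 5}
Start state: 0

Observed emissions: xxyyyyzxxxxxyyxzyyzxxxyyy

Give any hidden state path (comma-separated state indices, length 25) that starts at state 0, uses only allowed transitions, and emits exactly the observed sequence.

0,2,1,1,1,5,3,2,0,0,4,0,5,5,4,3,5,5,3,2,0,0,5,5,5

  t0 'x' -> {0,2,4}, take 0 (start)
  t1 'x' -> {0,2,4}, take 2 (0->2 ok)
  t2 'y' -> {1,5}, take 1 (2->1 ok)
  t3 'y' -> {1,5}, take 1 (1->1 ok)
  t4 'y' -> {1,5}, take 1 (1->1 ok)
  t5 'y' -> {1,5}, take 5 (1->5 ok)
  t6 'z' -> {3}, take 3 (5->3 ok)
  t7 'x' -> {0,2,4}, take 2 (3->2 ok)
  t8 'x' -> {0,2,4}, take 0 (2->0 ok)
  t9 'x' -> {0,2,4}, take 0 (0->0 ok)
  t10 'x' -> {0,2,4}, take 4 (0->4 ok)
  t11 'x' -> {0,2,4}, take 0 (4->0 ok)
  t12 'y' -> {1,5}, take 5 (0->5 ok)
  t13 'y' -> {1,5}, take 5 (5->5 ok)
  t14 'x' -> {0,2,4}, take 4 (5->4 ok)
  t15 'z' -> {3}, take 3 (4->3 ok)
  t16 'y' -> {1,5}, take 5 (3->5 ok)
  t17 'y' -> {1,5}, take 5 (5->5 ok)
  t18 'z' -> {3}, take 3 (5->3 ok)
  t19 'x' -> {0,2,4}, take 2 (3->2 ok)
  t20 'x' -> {0,2,4}, take 0 (2->0 ok)
  t21 'x' -> {0,2,4}, take 0 (0->0 ok)
  t22 'y' -> {1,5}, take 5 (0->5 ok)
  t23 'y' -> {1,5}, take 5 (5->5 ok)
  t24 'y' -> {1,5}, take 5 (5->5 ok)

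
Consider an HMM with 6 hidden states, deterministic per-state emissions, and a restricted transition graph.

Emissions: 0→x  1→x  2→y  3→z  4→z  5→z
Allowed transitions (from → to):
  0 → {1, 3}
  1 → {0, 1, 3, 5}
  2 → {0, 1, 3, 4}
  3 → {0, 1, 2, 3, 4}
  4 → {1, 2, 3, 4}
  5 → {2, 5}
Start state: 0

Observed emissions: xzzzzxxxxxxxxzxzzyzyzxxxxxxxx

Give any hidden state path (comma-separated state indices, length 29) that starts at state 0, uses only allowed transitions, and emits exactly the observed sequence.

0,3,4,3,3,1,1,0,1,1,1,1,0,3,1,5,5,2,3,2,4,1,1,0,1,0,1,1,1

  pos 0: x in {0,1}, choose 0; start
  pos 1: z in {3,4,5}, choose 3; 0->3 ok
  pos 2: z in {3,4,5}, choose 4; 3->4 ok
  pos 3: z in {3,4,5}, choose 3; 4->3 ok
  pos 4: z in {3,4,5}, choose 3; 3->3 ok
  pos 5: x in {0,1}, choose 1; 3->1 ok
  pos 6: x in {0,1}, choose 1; 1->1 ok
  pos 7: x in {0,1}, choose 0; 1->0 ok
  pos 8: x in {0,1}, choose 1; 0->1 ok
  pos 9: x in {0,1}, choose 1; 1->1 ok
  pos 10: x in {0,1}, choose 1; 1->1 ok
  pos 11: x in {0,1}, choose 1; 1->1 ok
  pos 12: x in {0,1}, choose 0; 1->0 ok
  pos 13: z in {3,4,5}, choose 3; 0->3 ok
  pos 14: x in {0,1}, choose 1; 3->1 ok
  pos 15: z in {3,4,5}, choose 5; 1->5 ok
  pos 16: z in {3,4,5}, choose 5; 5->5 ok
  pos 17: y in {2}, choose 2; 5->2 ok
  pos 18: z in {3,4,5}, choose 3; 2->3 ok
  pos 19: y in {2}, choose 2; 3->2 ok
  pos 20: z in {3,4,5}, choose 4; 2->4 ok
  pos 21: x in {0,1}, choose 1; 4->1 ok
  pos 22: x in {0,1}, choose 1; 1->1 ok
  pos 23: x in {0,1}, choose 0; 1->0 ok
  pos 24: x in {0,1}, choose 1; 0->1 ok
  pos 25: x in {0,1}, choose 0; 1->0 ok
  pos 26: x in {0,1}, choose 1; 0->1 ok
  pos 27: x in {0,1}, choose 1; 1->1 ok
  pos 28: x in {0,1}, choose 1; 1->1 ok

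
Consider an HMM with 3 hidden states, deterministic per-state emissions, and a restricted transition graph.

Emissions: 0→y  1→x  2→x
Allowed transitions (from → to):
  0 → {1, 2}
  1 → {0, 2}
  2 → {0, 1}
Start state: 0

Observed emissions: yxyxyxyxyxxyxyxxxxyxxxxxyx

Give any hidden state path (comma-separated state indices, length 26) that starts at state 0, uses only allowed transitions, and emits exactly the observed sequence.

  0: obs=y cand={0} pick 0 [start]
  1: obs=x cand={1,2} pick 1 [0->1 ok]
  2: obs=y cand={0} pick 0 [1->0 ok]
  3: obs=x cand={1,2} pick 2 [0->2 ok]
  4: obs=y cand={0} pick 0 [2->0 ok]
  5: obs=x cand={1,2} pick 1 [0->1 ok]
  6: obs=y cand={0} pick 0 [1->0 ok]
  7: obs=x cand={1,2} pick 2 [0->2 ok]
  8: obs=y cand={0} pick 0 [2->0 ok]
  9: obs=x cand={1,2} pick 1 [0->1 ok]
  10: obs=x cand={1,2} pick 2 [1->2 ok]
  11: obs=y cand={0} pick 0 [2->0 ok]
  12: obs=x cand={1,2} pick 1 [0->1 ok]
  13: obs=y cand={0} pick 0 [1->0 ok]
  14: obs=x cand={1,2} pick 2 [0->2 ok]
  15: obs=x cand={1,2} pick 1 [2->1 ok]
  16: obs=x cand={1,2} pick 2 [1->2 ok]
  17: obs=x cand={1,2} pick 1 [2->1 ok]
  18: obs=y cand={0} pick 0 [1->0 ok]
  19: obs=x cand={1,2} pick 2 [0->2 ok]
  20: obs=x cand={1,2} pick 1 [2->1 ok]
  21: obs=x cand={1,2} pick 2 [1->2 ok]
  22: obs=x cand={1,2} pick 1 [2->1 ok]
  23: obs=x cand={1,2} pick 2 [1->2 ok]
  24: obs=y cand={0} pick 0 [2->0 ok]
  25: obs=x cand={1,2} pick 1 [0->1 ok]

0,1,0,2,0,1,0,2,0,1,2,0,1,0,2,1,2,1,0,2,1,2,1,2,0,1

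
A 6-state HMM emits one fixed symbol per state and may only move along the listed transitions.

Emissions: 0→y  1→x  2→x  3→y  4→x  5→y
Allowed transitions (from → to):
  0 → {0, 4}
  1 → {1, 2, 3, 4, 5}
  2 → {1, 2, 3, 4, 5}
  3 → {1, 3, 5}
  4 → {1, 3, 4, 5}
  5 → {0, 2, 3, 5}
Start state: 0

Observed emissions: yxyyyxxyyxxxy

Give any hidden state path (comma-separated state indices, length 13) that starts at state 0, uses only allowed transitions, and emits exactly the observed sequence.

0,4,5,0,0,4,4,5,5,2,1,1,5

  [0] y  {0,3,5}  => 0  start
  [1] x  {1,2,4}  => 4  0->4 ok
  [2] y  {0,3,5}  => 5  4->5 ok
  [3] y  {0,3,5}  => 0  5->0 ok
  [4] y  {0,3,5}  => 0  0->0 ok
  [5] x  {1,2,4}  => 4  0->4 ok
  [6] x  {1,2,4}  => 4  4->4 ok
  [7] y  {0,3,5}  => 5  4->5 ok
  [8] y  {0,3,5}  => 5  5->5 ok
  [9] x  {1,2,4}  => 2  5->2 ok
  [10] x  {1,2,4}  => 1  2->1 ok
  [11] x  {1,2,4}  => 1  1->1 ok
  [12] y  {0,3,5}  => 5  1->5 ok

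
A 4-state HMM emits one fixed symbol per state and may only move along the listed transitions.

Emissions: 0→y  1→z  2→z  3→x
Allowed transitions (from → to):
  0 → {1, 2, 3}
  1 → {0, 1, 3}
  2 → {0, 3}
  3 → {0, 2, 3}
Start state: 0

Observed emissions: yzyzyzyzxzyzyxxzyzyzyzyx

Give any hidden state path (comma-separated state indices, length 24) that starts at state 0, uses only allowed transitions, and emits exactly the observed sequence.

0,2,0,2,0,2,0,2,3,2,0,2,0,3,3,2,0,1,0,1,0,1,0,3

  pos 0: y in {0}, choose 0; start
  pos 1: z in {1,2}, choose 2; 0->2 ok
  pos 2: y in {0}, choose 0; 2->0 ok
  pos 3: z in {1,2}, choose 2; 0->2 ok
  pos 4: y in {0}, choose 0; 2->0 ok
  pos 5: z in {1,2}, choose 2; 0->2 ok
  pos 6: y in {0}, choose 0; 2->0 ok
  pos 7: z in {1,2}, choose 2; 0->2 ok
  pos 8: x in {3}, choose 3; 2->3 ok
  pos 9: z in {1,2}, choose 2; 3->2 ok
  pos 10: y in {0}, choose 0; 2->0 ok
  pos 11: z in {1,2}, choose 2; 0->2 ok
  pos 12: y in {0}, choose 0; 2->0 ok
  pos 13: x in {3}, choose 3; 0->3 ok
  pos 14: x in {3}, choose 3; 3->3 ok
  pos 15: z in {1,2}, choose 2; 3->2 ok
  pos 16: y in {0}, choose 0; 2->0 ok
  pos 17: z in {1,2}, choose 1; 0->1 ok
  pos 18: y in {0}, choose 0; 1->0 ok
  pos 19: z in {1,2}, choose 1; 0->1 ok
  pos 20: y in {0}, choose 0; 1->0 ok
  pos 21: z in {1,2}, choose 1; 0->1 ok
  pos 22: y in {0}, choose 0; 1->0 ok
  pos 23: x in {3}, choose 3; 0->3 ok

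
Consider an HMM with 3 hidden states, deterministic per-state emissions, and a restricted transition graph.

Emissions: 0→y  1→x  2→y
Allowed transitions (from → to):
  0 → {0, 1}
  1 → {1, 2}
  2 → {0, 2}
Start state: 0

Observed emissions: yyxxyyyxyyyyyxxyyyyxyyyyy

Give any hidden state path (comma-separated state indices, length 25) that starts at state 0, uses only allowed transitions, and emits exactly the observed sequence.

  [0] y  {0,2}  => 0  start
  [1] y  {0,2}  => 0  0->0 ok
  [2] x  {1}  => 1  0->1 ok
  [3] x  {1}  => 1  1->1 ok
  [4] y  {0,2}  => 2  1->2 ok
  [5] y  {0,2}  => 2  2->2 ok
  [6] y  {0,2}  => 0  2->0 ok
  [7] x  {1}  => 1  0->1 ok
  [8] y  {0,2}  => 2  1->2 ok
  [9] y  {0,2}  => 0  2->0 ok
  [10] y  {0,2}  => 0  0->0 ok
  [11] y  {0,2}  => 0  0->0 ok
  [12] y  {0,2}  => 0  0->0 ok
  [13] x  {1}  => 1  0->1 ok
  [14] x  {1}  => 1  1->1 ok
  [15] y  {0,2}  => 2  1->2 ok
  [16] y  {0,2}  => 0  2->0 ok
  [17] y  {0,2}  => 0  0->0 ok
  [18] y  {0,2}  => 0  0->0 ok
  [19] x  {1}  => 1  0->1 ok
  [20] y  {0,2}  => 2  1->2 ok
  [21] y  {0,2}  => 2  2->2 ok
  [22] y  {0,2}  => 2  2->2 ok
  [23] y  {0,2}  => 2  2->2 ok
  [24] y  {0,2}  => 0  2->0 ok

0,0,1,1,2,2,0,1,2,0,0,0,0,1,1,2,0,0,0,1,2,2,2,2,0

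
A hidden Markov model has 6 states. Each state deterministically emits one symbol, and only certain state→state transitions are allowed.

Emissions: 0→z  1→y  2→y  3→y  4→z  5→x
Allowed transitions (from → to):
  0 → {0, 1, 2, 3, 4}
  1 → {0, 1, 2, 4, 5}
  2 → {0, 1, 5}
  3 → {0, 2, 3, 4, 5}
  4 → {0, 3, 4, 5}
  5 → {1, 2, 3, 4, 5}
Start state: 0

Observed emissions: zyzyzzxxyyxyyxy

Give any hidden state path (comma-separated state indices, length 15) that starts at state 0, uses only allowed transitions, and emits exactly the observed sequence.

0,1,4,3,4,4,5,5,2,1,5,1,2,5,1

  t0 'z' -> {0,4}, take 0 (start)
  t1 'y' -> {1,2,3}, take 1 (0->1 ok)
  t2 'z' -> {0,4}, take 4 (1->4 ok)
  t3 'y' -> {1,2,3}, take 3 (4->3 ok)
  t4 'z' -> {0,4}, take 4 (3->4 ok)
  t5 'z' -> {0,4}, take 4 (4->4 ok)
  t6 'x' -> {5}, take 5 (4->5 ok)
  t7 'x' -> {5}, take 5 (5->5 ok)
  t8 'y' -> {1,2,3}, take 2 (5->2 ok)
  t9 'y' -> {1,2,3}, take 1 (2->1 ok)
  t10 'x' -> {5}, take 5 (1->5 ok)
  t11 'y' -> {1,2,3}, take 1 (5->1 ok)
  t12 'y' -> {1,2,3}, take 2 (1->2 ok)
  t13 'x' -> {5}, take 5 (2->5 ok)
  t14 'y' -> {1,2,3}, take 1 (5->1 ok)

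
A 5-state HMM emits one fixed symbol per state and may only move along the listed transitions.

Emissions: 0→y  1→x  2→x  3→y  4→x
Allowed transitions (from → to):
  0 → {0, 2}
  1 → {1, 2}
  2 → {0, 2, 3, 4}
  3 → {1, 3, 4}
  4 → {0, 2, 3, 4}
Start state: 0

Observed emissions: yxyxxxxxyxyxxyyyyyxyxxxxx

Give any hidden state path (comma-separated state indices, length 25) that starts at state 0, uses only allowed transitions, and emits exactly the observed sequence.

  t0 'y' -> {0,3}, take 0 (start)
  t1 'x' -> {1,2,4}, take 2 (0->2 ok)
  t2 'y' -> {0,3}, take 3 (2->3 ok)
  t3 'x' -> {1,2,4}, take 1 (3->1 ok)
  t4 'x' -> {1,2,4}, take 2 (1->2 ok)
  t5 'x' -> {1,2,4}, take 4 (2->4 ok)
  t6 'x' -> {1,2,4}, take 2 (4->2 ok)
  t7 'x' -> {1,2,4}, take 2 (2->2 ok)
  t8 'y' -> {0,3}, take 3 (2->3 ok)
  t9 'x' -> {1,2,4}, take 4 (3->4 ok)
  t10 'y' -> {0,3}, take 3 (4->3 ok)
  t11 'x' -> {1,2,4}, take 1 (3->1 ok)
  t12 'x' -> {1,2,4}, take 2 (1->2 ok)
  t13 'y' -> {0,3}, take 0 (2->0 ok)
  t14 'y' -> {0,3}, take 0 (0->0 ok)
  t15 'y' -> {0,3}, take 0 (0->0 ok)
  t16 'y' -> {0,3}, take 0 (0->0 ok)
  t17 'y' -> {0,3}, take 0 (0->0 ok)
  t18 'x' -> {1,2,4}, take 2 (0->2 ok)
  t19 'y' -> {0,3}, take 3 (2->3 ok)
  t20 'x' -> {1,2,4}, take 1 (3->1 ok)
  t21 'x' -> {1,2,4}, take 1 (1->1 ok)
  t22 'x' -> {1,2,4}, take 1 (1->1 ok)
  t23 'x' -> {1,2,4}, take 1 (1->1 ok)
  t24 'x' -> {1,2,4}, take 2 (1->2 ok)

0,2,3,1,2,4,2,2,3,4,3,1,2,0,0,0,0,0,2,3,1,1,1,1,2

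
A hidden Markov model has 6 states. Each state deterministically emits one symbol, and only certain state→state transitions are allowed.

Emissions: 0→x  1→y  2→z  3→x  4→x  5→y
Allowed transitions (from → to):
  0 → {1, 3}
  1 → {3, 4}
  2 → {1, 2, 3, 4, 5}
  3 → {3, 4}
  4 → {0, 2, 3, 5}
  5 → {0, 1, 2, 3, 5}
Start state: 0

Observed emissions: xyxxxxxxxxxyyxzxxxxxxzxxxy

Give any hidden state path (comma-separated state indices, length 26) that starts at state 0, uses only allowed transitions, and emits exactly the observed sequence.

0,1,3,3,3,3,3,3,3,3,4,5,1,4,2,3,3,4,0,3,4,2,3,3,4,5

  t0 'x' -> {0,3,4}, take 0 (start)
  t1 'y' -> {1,5}, take 1 (0->1 ok)
  t2 'x' -> {0,3,4}, take 3 (1->3 ok)
  t3 'x' -> {0,3,4}, take 3 (3->3 ok)
  t4 'x' -> {0,3,4}, take 3 (3->3 ok)
  t5 'x' -> {0,3,4}, take 3 (3->3 ok)
  t6 'x' -> {0,3,4}, take 3 (3->3 ok)
  t7 'x' -> {0,3,4}, take 3 (3->3 ok)
  t8 'x' -> {0,3,4}, take 3 (3->3 ok)
  t9 'x' -> {0,3,4}, take 3 (3->3 ok)
  t10 'x' -> {0,3,4}, take 4 (3->4 ok)
  t11 'y' -> {1,5}, take 5 (4->5 ok)
  t12 'y' -> {1,5}, take 1 (5->1 ok)
  t13 'x' -> {0,3,4}, take 4 (1->4 ok)
  t14 'z' -> {2}, take 2 (4->2 ok)
  t15 'x' -> {0,3,4}, take 3 (2->3 ok)
  t16 'x' -> {0,3,4}, take 3 (3->3 ok)
  t17 'x' -> {0,3,4}, take 4 (3->4 ok)
  t18 'x' -> {0,3,4}, take 0 (4->0 ok)
  t19 'x' -> {0,3,4}, take 3 (0->3 ok)
  t20 'x' -> {0,3,4}, take 4 (3->4 ok)
  t21 'z' -> {2}, take 2 (4->2 ok)
  t22 'x' -> {0,3,4}, take 3 (2->3 ok)
  t23 'x' -> {0,3,4}, take 3 (3->3 ok)
  t24 'x' -> {0,3,4}, take 4 (3->4 ok)
  t25 'y' -> {1,5}, take 5 (4->5 ok)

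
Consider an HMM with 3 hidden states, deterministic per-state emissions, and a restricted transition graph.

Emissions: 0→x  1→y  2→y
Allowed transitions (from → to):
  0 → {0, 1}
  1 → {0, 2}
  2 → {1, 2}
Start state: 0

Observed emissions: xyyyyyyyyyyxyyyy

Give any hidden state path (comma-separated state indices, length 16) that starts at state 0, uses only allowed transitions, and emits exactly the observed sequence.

  [0] x  {0}  => 0  start
  [1] y  {1,2}  => 1  0->1 ok
  [2] y  {1,2}  => 2  1->2 ok
  [3] y  {1,2}  => 1  2->1 ok
  [4] y  {1,2}  => 2  1->2 ok
  [5] y  {1,2}  => 2  2->2 ok
  [6] y  {1,2}  => 1  2->1 ok
  [7] y  {1,2}  => 2  1->2 ok
  [8] y  {1,2}  => 1  2->1 ok
  [9] y  {1,2}  => 2  1->2 ok
  [10] y  {1,2}  => 1  2->1 ok
  [11] x  {0}  => 0  1->0 ok
  [12] y  {1,2}  => 1  0->1 ok
  [13] y  {1,2}  => 2  1->2 ok
  [14] y  {1,2}  => 2  2->2 ok
  [15] y  {1,2}  => 1  2->1 ok

0,1,2,1,2,2,1,2,1,2,1,0,1,2,2,1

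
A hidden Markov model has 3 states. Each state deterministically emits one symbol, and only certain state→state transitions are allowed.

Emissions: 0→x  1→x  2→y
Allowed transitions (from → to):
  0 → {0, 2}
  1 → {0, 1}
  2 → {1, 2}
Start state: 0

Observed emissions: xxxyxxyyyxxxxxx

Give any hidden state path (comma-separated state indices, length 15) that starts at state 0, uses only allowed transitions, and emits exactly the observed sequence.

  t0 'x' -> {0,1}, take 0 (start)
  t1 'x' -> {0,1}, take 0 (0->0 ok)
  t2 'x' -> {0,1}, take 0 (0->0 ok)
  t3 'y' -> {2}, take 2 (0->2 ok)
  t4 'x' -> {0,1}, take 1 (2->1 ok)
  t5 'x' -> {0,1}, take 0 (1->0 ok)
  t6 'y' -> {2}, take 2 (0->2 ok)
  t7 'y' -> {2}, take 2 (2->2 ok)
  t8 'y' -> {2}, take 2 (2->2 ok)
  t9 'x' -> {0,1}, take 1 (2->1 ok)
  t10 'x' -> {0,1}, take 1 (1->1 ok)
  t11 'x' -> {0,1}, take 1 (1->1 ok)
  t12 'x' -> {0,1}, take 1 (1->1 ok)
  t13 'x' -> {0,1}, take 1 (1->1 ok)
  t14 'x' -> {0,1}, take 1 (1->1 ok)

0,0,0,2,1,0,2,2,2,1,1,1,1,1,1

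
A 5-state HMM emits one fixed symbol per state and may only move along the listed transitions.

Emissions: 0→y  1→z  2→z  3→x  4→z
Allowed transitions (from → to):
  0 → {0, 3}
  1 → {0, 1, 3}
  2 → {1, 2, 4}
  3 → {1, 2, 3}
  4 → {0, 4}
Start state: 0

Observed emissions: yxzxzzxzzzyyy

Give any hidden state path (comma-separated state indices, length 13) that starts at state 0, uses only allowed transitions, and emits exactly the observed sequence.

0,3,1,3,2,1,3,2,1,1,0,0,0

  [0] y  {0}  => 0  start
  [1] x  {3}  => 3  0->3 ok
  [2] z  {1,2,4}  => 1  3->1 ok
  [3] x  {3}  => 3  1->3 ok
  [4] z  {1,2,4}  => 2  3->2 ok
  [5] z  {1,2,4}  => 1  2->1 ok
  [6] x  {3}  => 3  1->3 ok
  [7] z  {1,2,4}  => 2  3->2 ok
  [8] z  {1,2,4}  => 1  2->1 ok
  [9] z  {1,2,4}  => 1  1->1 ok
  [10] y  {0}  => 0  1->0 ok
  [11] y  {0}  => 0  0->0 ok
  [12] y  {0}  => 0  0->0 ok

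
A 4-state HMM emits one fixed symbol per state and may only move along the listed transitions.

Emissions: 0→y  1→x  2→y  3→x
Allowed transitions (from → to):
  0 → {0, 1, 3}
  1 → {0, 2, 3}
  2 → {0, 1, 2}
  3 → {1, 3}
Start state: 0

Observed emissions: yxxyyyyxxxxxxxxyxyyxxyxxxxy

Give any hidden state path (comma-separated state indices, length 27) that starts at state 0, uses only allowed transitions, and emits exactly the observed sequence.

  [0] y  {0,2}  => 0  start
  [1] x  {1,3}  => 3  0->3 ok
  [2] x  {1,3}  => 1  3->1 ok
  [3] y  {0,2}  => 2  1->2 ok
  [4] y  {0,2}  => 2  2->2 ok
  [5] y  {0,2}  => 2  2->2 ok
  [6] y  {0,2}  => 0  2->0 ok
  [7] x  {1,3}  => 1  0->1 ok
  [8] x  {1,3}  => 3  1->3 ok
  [9] x  {1,3}  => 3  3->3 ok
  [10] x  {1,3}  => 1  3->1 ok
  [11] x  {1,3}  => 3  1->3 ok
  [12] x  {1,3}  => 3  3->3 ok
  [13] x  {1,3}  => 3  3->3 ok
  [14] x  {1,3}  => 1  3->1 ok
  [15] y  {0,2}  => 2  1->2 ok
  [16] x  {1,3}  => 1  2->1 ok
  [17] y  {0,2}  => 2  1->2 ok
  [18] y  {0,2}  => 0  2->0 ok
  [19] x  {1,3}  => 3  0->3 ok
  [20] x  {1,3}  => 1  3->1 ok
  [21] y  {0,2}  => 2  1->2 ok
  [22] x  {1,3}  => 1  2->1 ok
  [23] x  {1,3}  => 3  1->3 ok
  [24] x  {1,3}  => 3  3->3 ok
  [25] x  {1,3}  => 1  3->1 ok
  [26] y  {0,2}  => 0  1->0 ok

0,3,1,2,2,2,0,1,3,3,1,3,3,3,1,2,1,2,0,3,1,2,1,3,3,1,0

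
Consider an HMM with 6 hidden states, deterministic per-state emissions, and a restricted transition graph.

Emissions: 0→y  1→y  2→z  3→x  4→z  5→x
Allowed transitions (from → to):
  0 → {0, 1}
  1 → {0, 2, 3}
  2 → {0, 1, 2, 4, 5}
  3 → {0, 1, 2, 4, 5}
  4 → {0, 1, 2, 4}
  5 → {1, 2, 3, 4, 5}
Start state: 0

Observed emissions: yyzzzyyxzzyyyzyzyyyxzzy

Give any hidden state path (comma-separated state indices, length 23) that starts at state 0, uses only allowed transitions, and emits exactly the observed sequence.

0,1,2,4,2,0,1,3,4,4,1,0,1,2,1,2,0,0,1,3,4,4,0

  [0] y  {0,1}  => 0  start
  [1] y  {0,1}  => 1  0->1 ok
  [2] z  {2,4}  => 2  1->2 ok
  [3] z  {2,4}  => 4  2->4 ok
  [4] z  {2,4}  => 2  4->2 ok
  [5] y  {0,1}  => 0  2->0 ok
  [6] y  {0,1}  => 1  0->1 ok
  [7] x  {3,5}  => 3  1->3 ok
  [8] z  {2,4}  => 4  3->4 ok
  [9] z  {2,4}  => 4  4->4 ok
  [10] y  {0,1}  => 1  4->1 ok
  [11] y  {0,1}  => 0  1->0 ok
  [12] y  {0,1}  => 1  0->1 ok
  [13] z  {2,4}  => 2  1->2 ok
  [14] y  {0,1}  => 1  2->1 ok
  [15] z  {2,4}  => 2  1->2 ok
  [16] y  {0,1}  => 0  2->0 ok
  [17] y  {0,1}  => 0  0->0 ok
  [18] y  {0,1}  => 1  0->1 ok
  [19] x  {3,5}  => 3  1->3 ok
  [20] z  {2,4}  => 4  3->4 ok
  [21] z  {2,4}  => 4  4->4 ok
  [22] y  {0,1}  => 0  4->0 ok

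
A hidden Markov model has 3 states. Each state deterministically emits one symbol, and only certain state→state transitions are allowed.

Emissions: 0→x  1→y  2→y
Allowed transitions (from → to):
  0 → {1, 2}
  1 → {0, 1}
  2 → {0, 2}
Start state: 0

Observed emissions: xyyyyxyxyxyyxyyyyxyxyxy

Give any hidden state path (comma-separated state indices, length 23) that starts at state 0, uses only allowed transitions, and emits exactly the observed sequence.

0,1,1,1,1,0,1,0,2,0,1,1,0,2,2,2,2,0,2,0,2,0,2

  [0] x  {0}  => 0  start
  [1] y  {1,2}  => 1  0->1 ok
  [2] y  {1,2}  => 1  1->1 ok
  [3] y  {1,2}  => 1  1->1 ok
  [4] y  {1,2}  => 1  1->1 ok
  [5] x  {0}  => 0  1->0 ok
  [6] y  {1,2}  => 1  0->1 ok
  [7] x  {0}  => 0  1->0 ok
  [8] y  {1,2}  => 2  0->2 ok
  [9] x  {0}  => 0  2->0 ok
  [10] y  {1,2}  => 1  0->1 ok
  [11] y  {1,2}  => 1  1->1 ok
  [12] x  {0}  => 0  1->0 ok
  [13] y  {1,2}  => 2  0->2 ok
  [14] y  {1,2}  => 2  2->2 ok
  [15] y  {1,2}  => 2  2->2 ok
  [16] y  {1,2}  => 2  2->2 ok
  [17] x  {0}  => 0  2->0 ok
  [18] y  {1,2}  => 2  0->2 ok
  [19] x  {0}  => 0  2->0 ok
  [20] y  {1,2}  => 2  0->2 ok
  [21] x  {0}  => 0  2->0 ok
  [22] y  {1,2}  => 2  0->2 ok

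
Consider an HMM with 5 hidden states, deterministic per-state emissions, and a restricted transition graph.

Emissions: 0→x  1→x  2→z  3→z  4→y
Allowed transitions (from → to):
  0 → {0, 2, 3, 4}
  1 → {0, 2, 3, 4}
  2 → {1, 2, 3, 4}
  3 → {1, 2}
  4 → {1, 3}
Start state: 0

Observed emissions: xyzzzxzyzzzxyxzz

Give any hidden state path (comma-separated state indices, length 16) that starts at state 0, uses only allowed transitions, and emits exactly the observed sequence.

0,4,3,2,2,1,2,4,3,2,3,1,4,1,2,3

  [0] x  {0,1}  => 0  start
  [1] y  {4}  => 4  0->4 ok
  [2] z  {2,3}  => 3  4->3 ok
  [3] z  {2,3}  => 2  3->2 ok
  [4] z  {2,3}  => 2  2->2 ok
  [5] x  {0,1}  => 1  2->1 ok
  [6] z  {2,3}  => 2  1->2 ok
  [7] y  {4}  => 4  2->4 ok
  [8] z  {2,3}  => 3  4->3 ok
  [9] z  {2,3}  => 2  3->2 ok
  [10] z  {2,3}  => 3  2->3 ok
  [11] x  {0,1}  => 1  3->1 ok
  [12] y  {4}  => 4  1->4 ok
  [13] x  {0,1}  => 1  4->1 ok
  [14] z  {2,3}  => 2  1->2 ok
  [15] z  {2,3}  => 3  2->3 ok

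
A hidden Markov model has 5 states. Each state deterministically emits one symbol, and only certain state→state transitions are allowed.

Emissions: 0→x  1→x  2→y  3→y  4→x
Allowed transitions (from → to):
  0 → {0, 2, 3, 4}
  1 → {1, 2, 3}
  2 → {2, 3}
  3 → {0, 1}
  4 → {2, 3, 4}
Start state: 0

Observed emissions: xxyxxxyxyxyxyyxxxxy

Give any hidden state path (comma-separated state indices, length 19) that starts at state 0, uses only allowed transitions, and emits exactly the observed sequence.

  t0 'x' -> {0,1,4}, take 0 (start)
  t1 'x' -> {0,1,4}, take 4 (0->4 ok)
  t2 'y' -> {2,3}, take 3 (4->3 ok)
  t3 'x' -> {0,1,4}, take 0 (3->0 ok)
  t4 'x' -> {0,1,4}, take 0 (0->0 ok)
  t5 'x' -> {0,1,4}, take 0 (0->0 ok)
  t6 'y' -> {2,3}, take 3 (0->3 ok)
  t7 'x' -> {0,1,4}, take 1 (3->1 ok)
  t8 'y' -> {2,3}, take 3 (1->3 ok)
  t9 'x' -> {0,1,4}, take 1 (3->1 ok)
  t10 'y' -> {2,3}, take 3 (1->3 ok)
  t11 'x' -> {0,1,4}, take 0 (3->0 ok)
  t12 'y' -> {2,3}, take 2 (0->2 ok)
  t13 'y' -> {2,3}, take 3 (2->3 ok)
  t14 'x' -> {0,1,4}, take 1 (3->1 ok)
  t15 'x' -> {0,1,4}, take 1 (1->1 ok)
  t16 'x' -> {0,1,4}, take 1 (1->1 ok)
  t17 'x' -> {0,1,4}, take 1 (1->1 ok)
  t18 'y' -> {2,3}, take 2 (1->2 ok)

0,4,3,0,0,0,3,1,3,1,3,0,2,3,1,1,1,1,2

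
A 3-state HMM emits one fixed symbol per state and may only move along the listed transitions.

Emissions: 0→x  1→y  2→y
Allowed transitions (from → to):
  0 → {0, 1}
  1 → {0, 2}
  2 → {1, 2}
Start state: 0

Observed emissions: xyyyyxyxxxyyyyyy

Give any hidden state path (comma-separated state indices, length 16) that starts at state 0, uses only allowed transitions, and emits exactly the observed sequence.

0,1,2,2,1,0,1,0,0,0,1,2,2,2,2,1

  [0] x  {0}  => 0  start
  [1] y  {1,2}  => 1  0->1 ok
  [2] y  {1,2}  => 2  1->2 ok
  [3] y  {1,2}  => 2  2->2 ok
  [4] y  {1,2}  => 1  2->1 ok
  [5] x  {0}  => 0  1->0 ok
  [6] y  {1,2}  => 1  0->1 ok
  [7] x  {0}  => 0  1->0 ok
  [8] x  {0}  => 0  0->0 ok
  [9] x  {0}  => 0  0->0 ok
  [10] y  {1,2}  => 1  0->1 ok
  [11] y  {1,2}  => 2  1->2 ok
  [12] y  {1,2}  => 2  2->2 ok
  [13] y  {1,2}  => 2  2->2 ok
  [14] y  {1,2}  => 2  2->2 ok
  [15] y  {1,2}  => 1  2->1 ok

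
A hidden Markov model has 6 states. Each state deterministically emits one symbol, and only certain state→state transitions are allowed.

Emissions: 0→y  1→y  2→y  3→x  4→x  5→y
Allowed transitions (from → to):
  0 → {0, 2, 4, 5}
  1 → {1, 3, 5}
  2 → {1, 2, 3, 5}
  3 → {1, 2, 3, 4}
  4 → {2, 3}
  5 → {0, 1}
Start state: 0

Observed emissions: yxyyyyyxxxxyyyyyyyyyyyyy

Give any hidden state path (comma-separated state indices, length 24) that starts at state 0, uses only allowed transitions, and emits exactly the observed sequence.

0,4,2,5,0,5,1,3,3,4,3,1,1,5,1,5,0,0,0,5,1,1,5,0

  t0 'y' -> {0,1,2,5}, take 0 (start)
  t1 'x' -> {3,4}, take 4 (0->4 ok)
  t2 'y' -> {0,1,2,5}, take 2 (4->2 ok)
  t3 'y' -> {0,1,2,5}, take 5 (2->5 ok)
  t4 'y' -> {0,1,2,5}, take 0 (5->0 ok)
  t5 'y' -> {0,1,2,5}, take 5 (0->5 ok)
  t6 'y' -> {0,1,2,5}, take 1 (5->1 ok)
  t7 'x' -> {3,4}, take 3 (1->3 ok)
  t8 'x' -> {3,4}, take 3 (3->3 ok)
  t9 'x' -> {3,4}, take 4 (3->4 ok)
  t10 'x' -> {3,4}, take 3 (4->3 ok)
  t11 'y' -> {0,1,2,5}, take 1 (3->1 ok)
  t12 'y' -> {0,1,2,5}, take 1 (1->1 ok)
  t13 'y' -> {0,1,2,5}, take 5 (1->5 ok)
  t14 'y' -> {0,1,2,5}, take 1 (5->1 ok)
  t15 'y' -> {0,1,2,5}, take 5 (1->5 ok)
  t16 'y' -> {0,1,2,5}, take 0 (5->0 ok)
  t17 'y' -> {0,1,2,5}, take 0 (0->0 ok)
  t18 'y' -> {0,1,2,5}, take 0 (0->0 ok)
  t19 'y' -> {0,1,2,5}, take 5 (0->5 ok)
  t20 'y' -> {0,1,2,5}, take 1 (5->1 ok)
  t21 'y' -> {0,1,2,5}, take 1 (1->1 ok)
  t22 'y' -> {0,1,2,5}, take 5 (1->5 ok)
  t23 'y' -> {0,1,2,5}, take 0 (5->0 ok)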